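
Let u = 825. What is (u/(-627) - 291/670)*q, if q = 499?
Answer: -11117221/12730 ≈ -873.31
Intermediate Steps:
(u/(-627) - 291/670)*q = (825/(-627) - 291/670)*499 = (825*(-1/627) - 291*1/670)*499 = (-25/19 - 291/670)*499 = -22279/12730*499 = -11117221/12730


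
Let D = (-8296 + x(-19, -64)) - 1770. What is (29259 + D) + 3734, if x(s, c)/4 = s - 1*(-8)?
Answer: 22883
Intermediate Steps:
x(s, c) = 32 + 4*s (x(s, c) = 4*(s - 1*(-8)) = 4*(s + 8) = 4*(8 + s) = 32 + 4*s)
D = -10110 (D = (-8296 + (32 + 4*(-19))) - 1770 = (-8296 + (32 - 76)) - 1770 = (-8296 - 44) - 1770 = -8340 - 1770 = -10110)
(29259 + D) + 3734 = (29259 - 10110) + 3734 = 19149 + 3734 = 22883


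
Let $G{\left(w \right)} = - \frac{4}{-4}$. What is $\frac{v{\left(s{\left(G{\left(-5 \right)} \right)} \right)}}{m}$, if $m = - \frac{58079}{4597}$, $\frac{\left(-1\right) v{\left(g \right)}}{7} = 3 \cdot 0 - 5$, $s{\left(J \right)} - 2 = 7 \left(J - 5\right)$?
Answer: $- \frac{22985}{8297} \approx -2.7703$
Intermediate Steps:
$G{\left(w \right)} = 1$ ($G{\left(w \right)} = \left(-4\right) \left(- \frac{1}{4}\right) = 1$)
$s{\left(J \right)} = -33 + 7 J$ ($s{\left(J \right)} = 2 + 7 \left(J - 5\right) = 2 + 7 \left(-5 + J\right) = 2 + \left(-35 + 7 J\right) = -33 + 7 J$)
$v{\left(g \right)} = 35$ ($v{\left(g \right)} = - 7 \left(3 \cdot 0 - 5\right) = - 7 \left(0 - 5\right) = \left(-7\right) \left(-5\right) = 35$)
$m = - \frac{58079}{4597}$ ($m = \left(-58079\right) \frac{1}{4597} = - \frac{58079}{4597} \approx -12.634$)
$\frac{v{\left(s{\left(G{\left(-5 \right)} \right)} \right)}}{m} = \frac{35}{- \frac{58079}{4597}} = 35 \left(- \frac{4597}{58079}\right) = - \frac{22985}{8297}$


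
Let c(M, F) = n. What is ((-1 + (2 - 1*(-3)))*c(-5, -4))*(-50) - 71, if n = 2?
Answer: -471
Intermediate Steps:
c(M, F) = 2
((-1 + (2 - 1*(-3)))*c(-5, -4))*(-50) - 71 = ((-1 + (2 - 1*(-3)))*2)*(-50) - 71 = ((-1 + (2 + 3))*2)*(-50) - 71 = ((-1 + 5)*2)*(-50) - 71 = (4*2)*(-50) - 71 = 8*(-50) - 71 = -400 - 71 = -471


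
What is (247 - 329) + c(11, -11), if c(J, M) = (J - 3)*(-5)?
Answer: -122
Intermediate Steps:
c(J, M) = 15 - 5*J (c(J, M) = (-3 + J)*(-5) = 15 - 5*J)
(247 - 329) + c(11, -11) = (247 - 329) + (15 - 5*11) = -82 + (15 - 55) = -82 - 40 = -122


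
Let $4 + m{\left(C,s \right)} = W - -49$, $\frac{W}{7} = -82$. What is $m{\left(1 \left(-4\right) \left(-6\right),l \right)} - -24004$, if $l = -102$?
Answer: $23475$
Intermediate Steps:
$W = -574$ ($W = 7 \left(-82\right) = -574$)
$m{\left(C,s \right)} = -529$ ($m{\left(C,s \right)} = -4 - 525 = -529$)
$m{\left(1 \left(-4\right) \left(-6\right),l \right)} - -24004 = -529 - -24004 = -529 + 24004 = 23475$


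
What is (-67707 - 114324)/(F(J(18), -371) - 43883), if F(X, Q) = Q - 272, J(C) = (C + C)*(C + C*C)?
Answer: 60677/14842 ≈ 4.0882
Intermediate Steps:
J(C) = 2*C*(C + C²) (J(C) = (2*C)*(C + C²) = 2*C*(C + C²))
F(X, Q) = -272 + Q
(-67707 - 114324)/(F(J(18), -371) - 43883) = (-67707 - 114324)/((-272 - 371) - 43883) = -182031/(-643 - 43883) = -182031/(-44526) = -182031*(-1/44526) = 60677/14842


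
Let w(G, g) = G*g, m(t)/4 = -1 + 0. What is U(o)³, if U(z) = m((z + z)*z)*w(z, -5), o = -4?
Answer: -512000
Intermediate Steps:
m(t) = -4 (m(t) = 4*(-1 + 0) = 4*(-1) = -4)
U(z) = 20*z (U(z) = -4*z*(-5) = -(-20)*z = 20*z)
U(o)³ = (20*(-4))³ = (-80)³ = -512000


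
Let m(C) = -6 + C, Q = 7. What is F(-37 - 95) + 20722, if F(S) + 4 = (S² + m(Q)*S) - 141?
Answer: 37869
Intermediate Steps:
F(S) = -145 + S + S² (F(S) = -4 + ((S² + (-6 + 7)*S) - 141) = -4 + ((S² + 1*S) - 141) = -4 + ((S² + S) - 141) = -4 + ((S + S²) - 141) = -4 + (-141 + S + S²) = -145 + S + S²)
F(-37 - 95) + 20722 = (-145 + (-37 - 95) + (-37 - 95)²) + 20722 = (-145 - 132 + (-132)²) + 20722 = (-145 - 132 + 17424) + 20722 = 17147 + 20722 = 37869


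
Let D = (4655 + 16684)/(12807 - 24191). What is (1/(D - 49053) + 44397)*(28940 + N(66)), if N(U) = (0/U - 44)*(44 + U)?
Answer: 597513501461326300/558440691 ≈ 1.0700e+9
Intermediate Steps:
D = -21339/11384 (D = 21339/(-11384) = 21339*(-1/11384) = -21339/11384 ≈ -1.8745)
N(U) = -1936 - 44*U (N(U) = (0 - 44)*(44 + U) = -44*(44 + U) = -1936 - 44*U)
(1/(D - 49053) + 44397)*(28940 + N(66)) = (1/(-21339/11384 - 49053) + 44397)*(28940 + (-1936 - 44*66)) = (1/(-558440691/11384) + 44397)*(28940 + (-1936 - 2904)) = (-11384/558440691 + 44397)*(28940 - 4840) = (24793091346943/558440691)*24100 = 597513501461326300/558440691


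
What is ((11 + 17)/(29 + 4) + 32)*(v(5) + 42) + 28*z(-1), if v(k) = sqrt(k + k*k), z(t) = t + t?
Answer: 14560/11 + 1084*sqrt(30)/33 ≈ 1503.6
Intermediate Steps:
z(t) = 2*t
v(k) = sqrt(k + k**2)
((11 + 17)/(29 + 4) + 32)*(v(5) + 42) + 28*z(-1) = ((11 + 17)/(29 + 4) + 32)*(sqrt(5*(1 + 5)) + 42) + 28*(2*(-1)) = (28/33 + 32)*(sqrt(5*6) + 42) + 28*(-2) = (28*(1/33) + 32)*(sqrt(30) + 42) - 56 = (28/33 + 32)*(42 + sqrt(30)) - 56 = 1084*(42 + sqrt(30))/33 - 56 = (15176/11 + 1084*sqrt(30)/33) - 56 = 14560/11 + 1084*sqrt(30)/33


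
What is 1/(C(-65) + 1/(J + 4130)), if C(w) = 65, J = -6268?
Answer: 2138/138969 ≈ 0.015385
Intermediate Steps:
1/(C(-65) + 1/(J + 4130)) = 1/(65 + 1/(-6268 + 4130)) = 1/(65 + 1/(-2138)) = 1/(65 - 1/2138) = 1/(138969/2138) = 2138/138969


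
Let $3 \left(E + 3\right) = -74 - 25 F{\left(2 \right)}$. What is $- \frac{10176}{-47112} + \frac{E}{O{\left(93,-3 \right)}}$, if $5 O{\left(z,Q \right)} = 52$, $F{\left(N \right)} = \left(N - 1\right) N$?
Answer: $- \frac{95327}{23556} \approx -4.0468$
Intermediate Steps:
$F{\left(N \right)} = N \left(-1 + N\right)$ ($F{\left(N \right)} = \left(-1 + N\right) N = N \left(-1 + N\right)$)
$O{\left(z,Q \right)} = \frac{52}{5}$ ($O{\left(z,Q \right)} = \frac{1}{5} \cdot 52 = \frac{52}{5}$)
$E = - \frac{133}{3}$ ($E = -3 + \frac{-74 - 25 \cdot 2 \left(-1 + 2\right)}{3} = -3 + \frac{-74 - 25 \cdot 2 \cdot 1}{3} = -3 + \frac{-74 - 50}{3} = -3 + \frac{1}{3} \left(-124\right) = -3 - \frac{124}{3} = - \frac{133}{3} \approx -44.333$)
$- \frac{10176}{-47112} + \frac{E}{O{\left(93,-3 \right)}} = - \frac{10176}{-47112} - \frac{133}{3 \cdot \frac{52}{5}} = \left(-10176\right) \left(- \frac{1}{47112}\right) - \frac{665}{156} = \frac{424}{1963} - \frac{665}{156} = - \frac{95327}{23556}$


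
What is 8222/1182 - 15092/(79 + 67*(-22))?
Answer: 4884739/274815 ≈ 17.775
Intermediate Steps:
8222/1182 - 15092/(79 + 67*(-22)) = 8222*(1/1182) - 15092/(79 - 1474) = 4111/591 - 15092/(-1395) = 4111/591 - 15092*(-1/1395) = 4111/591 + 15092/1395 = 4884739/274815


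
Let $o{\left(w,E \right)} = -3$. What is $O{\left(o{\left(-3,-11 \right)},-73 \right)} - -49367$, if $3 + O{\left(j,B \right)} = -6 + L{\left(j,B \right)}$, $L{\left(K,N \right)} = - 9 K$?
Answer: $49385$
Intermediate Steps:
$O{\left(j,B \right)} = -9 - 9 j$ ($O{\left(j,B \right)} = -3 - \left(6 + 9 j\right) = -9 - 9 j$)
$O{\left(o{\left(-3,-11 \right)},-73 \right)} - -49367 = \left(-9 - -27\right) - -49367 = \left(-9 + 27\right) + 49367 = 18 + 49367 = 49385$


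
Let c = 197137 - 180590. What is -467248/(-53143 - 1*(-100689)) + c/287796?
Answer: -66842680873/6841774308 ≈ -9.7698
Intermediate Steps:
c = 16547
-467248/(-53143 - 1*(-100689)) + c/287796 = -467248/(-53143 - 1*(-100689)) + 16547/287796 = -467248/(-53143 + 100689) + 16547*(1/287796) = -467248/47546 + 16547/287796 = -467248*1/47546 + 16547/287796 = -233624/23773 + 16547/287796 = -66842680873/6841774308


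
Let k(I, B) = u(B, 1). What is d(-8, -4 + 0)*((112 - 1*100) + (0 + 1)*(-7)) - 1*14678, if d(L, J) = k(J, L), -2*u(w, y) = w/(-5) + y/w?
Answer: -234907/16 ≈ -14682.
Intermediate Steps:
u(w, y) = w/10 - y/(2*w) (u(w, y) = -(w/(-5) + y/w)/2 = -(w*(-⅕) + y/w)/2 = -(-w/5 + y/w)/2 = w/10 - y/(2*w))
k(I, B) = -1/(2*B) + B/10 (k(I, B) = B/10 - ½*1/B = B/10 - 1/(2*B) = -1/(2*B) + B/10)
d(L, J) = (-5 + L²)/(10*L)
d(-8, -4 + 0)*((112 - 1*100) + (0 + 1)*(-7)) - 1*14678 = ((⅒)*(-5 + (-8)²)/(-8))*((112 - 1*100) + (0 + 1)*(-7)) - 1*14678 = ((⅒)*(-⅛)*(-5 + 64))*((112 - 100) + 1*(-7)) - 14678 = ((⅒)*(-⅛)*59)*(12 - 7) - 14678 = -59/80*5 - 14678 = -59/16 - 14678 = -234907/16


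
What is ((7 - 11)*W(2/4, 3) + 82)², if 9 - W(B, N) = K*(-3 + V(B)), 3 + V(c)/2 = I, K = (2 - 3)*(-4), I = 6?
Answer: 8836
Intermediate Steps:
K = 4 (K = -1*(-4) = 4)
V(c) = 6 (V(c) = -6 + 2*6 = -6 + 12 = 6)
W(B, N) = -3 (W(B, N) = 9 - 4*(-3 + 6) = 9 - 4*3 = 9 - 1*12 = 9 - 12 = -3)
((7 - 11)*W(2/4, 3) + 82)² = ((7 - 11)*(-3) + 82)² = (-4*(-3) + 82)² = (12 + 82)² = 94² = 8836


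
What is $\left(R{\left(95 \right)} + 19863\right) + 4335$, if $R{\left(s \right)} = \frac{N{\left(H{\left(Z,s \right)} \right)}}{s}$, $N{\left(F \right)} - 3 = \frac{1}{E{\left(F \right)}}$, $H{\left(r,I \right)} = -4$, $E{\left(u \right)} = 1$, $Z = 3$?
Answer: $\frac{2298814}{95} \approx 24198.0$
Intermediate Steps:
$N{\left(F \right)} = 4$ ($N{\left(F \right)} = 3 + 1^{-1} = 3 + 1 = 4$)
$R{\left(s \right)} = \frac{4}{s}$
$\left(R{\left(95 \right)} + 19863\right) + 4335 = \left(\frac{4}{95} + 19863\right) + 4335 = \frac{1886989}{95} + 4335 = \frac{2298814}{95}$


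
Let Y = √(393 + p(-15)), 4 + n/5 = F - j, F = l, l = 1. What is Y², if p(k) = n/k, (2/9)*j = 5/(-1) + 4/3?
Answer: 777/2 ≈ 388.50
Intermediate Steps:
F = 1
j = -33/2 (j = 9*(5/(-1) + 4/3)/2 = 9*(5*(-1) + 4*(⅓))/2 = 9*(-5 + 4/3)/2 = (9/2)*(-11/3) = -33/2 ≈ -16.500)
n = 135/2 (n = -20 + 5*(1 - 1*(-33/2)) = -20 + 5*(1 + 33/2) = -20 + 5*(35/2) = -20 + 175/2 = 135/2 ≈ 67.500)
p(k) = 135/(2*k)
Y = √1554/2 (Y = √(393 + (135/2)/(-15)) = √(393 + (135/2)*(-1/15)) = √(393 - 9/2) = √(777/2) = √1554/2 ≈ 19.710)
Y² = (√1554/2)² = 777/2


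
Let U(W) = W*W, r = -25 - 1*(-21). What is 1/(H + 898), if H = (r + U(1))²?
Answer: 1/907 ≈ 0.0011025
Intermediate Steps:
r = -4 (r = -25 + 21 = -4)
U(W) = W²
H = 9 (H = (-4 + 1²)² = (-4 + 1)² = (-3)² = 9)
1/(H + 898) = 1/(9 + 898) = 1/907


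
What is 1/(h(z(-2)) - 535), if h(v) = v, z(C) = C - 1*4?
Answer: -1/541 ≈ -0.0018484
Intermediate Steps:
z(C) = -4 + C (z(C) = C - 4 = -4 + C)
1/(h(z(-2)) - 535) = 1/((-4 - 2) - 535) = 1/(-6 - 535) = 1/(-541) = -1/541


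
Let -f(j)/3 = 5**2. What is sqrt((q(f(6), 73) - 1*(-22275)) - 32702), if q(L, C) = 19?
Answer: 2*I*sqrt(2602) ≈ 102.02*I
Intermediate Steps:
f(j) = -75 (f(j) = -3*5**2 = -3*25 = -75)
sqrt((q(f(6), 73) - 1*(-22275)) - 32702) = sqrt((19 - 1*(-22275)) - 32702) = sqrt((19 + 22275) - 32702) = sqrt(22294 - 32702) = sqrt(-10408) = 2*I*sqrt(2602)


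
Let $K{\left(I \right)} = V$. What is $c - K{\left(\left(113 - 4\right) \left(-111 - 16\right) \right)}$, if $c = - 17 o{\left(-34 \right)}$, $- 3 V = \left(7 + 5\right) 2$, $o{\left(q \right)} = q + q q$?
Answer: $-19066$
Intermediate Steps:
$o{\left(q \right)} = q + q^{2}$
$V = -8$ ($V = - \frac{\left(7 + 5\right) 2}{3} = - \frac{12 \cdot 2}{3} = \left(- \frac{1}{3}\right) 24 = -8$)
$K{\left(I \right)} = -8$
$c = -19074$ ($c = - 17 \left(- 34 \left(1 - 34\right)\right) = - 17 \left(\left(-34\right) \left(-33\right)\right) = \left(-17\right) 1122 = -19074$)
$c - K{\left(\left(113 - 4\right) \left(-111 - 16\right) \right)} = -19074 - -8 = -19074 + 8 = -19066$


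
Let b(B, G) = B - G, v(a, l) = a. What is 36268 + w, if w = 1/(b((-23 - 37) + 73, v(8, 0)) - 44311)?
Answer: 1606890007/44306 ≈ 36268.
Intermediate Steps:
w = -1/44306 (w = 1/((((-23 - 37) + 73) - 1*8) - 44311) = 1/(((-60 + 73) - 8) - 44311) = 1/((13 - 8) - 44311) = 1/(5 - 44311) = 1/(-44306) = -1/44306 ≈ -2.2570e-5)
36268 + w = 36268 - 1/44306 = 1606890007/44306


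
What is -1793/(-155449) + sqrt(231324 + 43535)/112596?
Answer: 1793/155449 + sqrt(274859)/112596 ≈ 0.016191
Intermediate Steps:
-1793/(-155449) + sqrt(231324 + 43535)/112596 = -1793*(-1/155449) + sqrt(274859)*(1/112596) = 1793/155449 + sqrt(274859)/112596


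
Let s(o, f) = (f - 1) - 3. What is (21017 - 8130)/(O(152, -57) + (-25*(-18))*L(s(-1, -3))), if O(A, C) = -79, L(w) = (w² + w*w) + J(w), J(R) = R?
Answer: 12887/40871 ≈ 0.31531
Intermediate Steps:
s(o, f) = -4 + f (s(o, f) = (-1 + f) - 3 = -4 + f)
L(w) = w + 2*w² (L(w) = (w² + w*w) + w = (w² + w²) + w = 2*w² + w = w + 2*w²)
(21017 - 8130)/(O(152, -57) + (-25*(-18))*L(s(-1, -3))) = (21017 - 8130)/(-79 + (-25*(-18))*((-4 - 3)*(1 + 2*(-4 - 3)))) = 12887/(-79 + 450*(-7*(1 + 2*(-7)))) = 12887/(-79 + 450*(-7*(1 - 14))) = 12887/(-79 + 450*(-7*(-13))) = 12887/(-79 + 450*91) = 12887/(-79 + 40950) = 12887/40871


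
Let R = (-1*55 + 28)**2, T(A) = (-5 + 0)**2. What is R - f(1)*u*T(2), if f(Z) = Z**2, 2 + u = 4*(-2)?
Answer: 979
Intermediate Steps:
u = -10 (u = -2 + 4*(-2) = -2 - 8 = -10)
T(A) = 25 (T(A) = (-5)**2 = 25)
R = 729 (R = (-55 + 28)**2 = (-27)**2 = 729)
R - f(1)*u*T(2) = 729 - 1**2*(-10)*25 = 729 - 1*(-10)*25 = 729 - (-10)*25 = 729 - 1*(-250) = 729 + 250 = 979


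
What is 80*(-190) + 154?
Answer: -15046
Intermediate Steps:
80*(-190) + 154 = -15200 + 154 = -15046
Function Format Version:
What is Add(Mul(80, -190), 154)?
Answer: -15046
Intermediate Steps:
Add(Mul(80, -190), 154) = Add(-15200, 154) = -15046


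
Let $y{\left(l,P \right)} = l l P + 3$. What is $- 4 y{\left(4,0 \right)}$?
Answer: $-12$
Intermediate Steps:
$y{\left(l,P \right)} = 3 + P l^{2}$ ($y{\left(l,P \right)} = l^{2} P + 3 = P l^{2} + 3 = 3 + P l^{2}$)
$- 4 y{\left(4,0 \right)} = - 4 \left(3 + 0 \cdot 4^{2}\right) = - 4 \left(3 + 0 \cdot 16\right) = - 4 \left(3 + 0\right) = \left(-4\right) 3 = -12$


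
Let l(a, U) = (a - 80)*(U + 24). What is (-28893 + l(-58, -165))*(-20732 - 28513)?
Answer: 464626575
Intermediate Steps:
l(a, U) = (-80 + a)*(24 + U)
(-28893 + l(-58, -165))*(-20732 - 28513) = (-28893 + (-1920 - 80*(-165) + 24*(-58) - 165*(-58)))*(-20732 - 28513) = (-28893 + (-1920 + 13200 - 1392 + 9570))*(-49245) = (-28893 + 19458)*(-49245) = -9435*(-49245) = 464626575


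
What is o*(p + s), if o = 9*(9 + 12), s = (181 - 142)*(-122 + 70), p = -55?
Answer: -393687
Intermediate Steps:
s = -2028 (s = 39*(-52) = -2028)
o = 189 (o = 9*21 = 189)
o*(p + s) = 189*(-55 - 2028) = 189*(-2083) = -393687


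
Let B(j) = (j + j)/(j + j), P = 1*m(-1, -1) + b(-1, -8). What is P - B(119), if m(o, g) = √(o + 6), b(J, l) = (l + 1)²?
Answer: 48 + √5 ≈ 50.236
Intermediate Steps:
b(J, l) = (1 + l)²
m(o, g) = √(6 + o)
P = 49 + √5 (P = 1*√(6 - 1) + (1 - 8)² = 1*√5 + (-7)² = √5 + 49 = 49 + √5 ≈ 51.236)
B(j) = 1 (B(j) = (2*j)/((2*j)) = (2*j)*(1/(2*j)) = 1)
P - B(119) = (49 + √5) - 1*1 = (49 + √5) - 1 = 48 + √5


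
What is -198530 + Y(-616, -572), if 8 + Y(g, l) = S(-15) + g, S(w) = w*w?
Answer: -198929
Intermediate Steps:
S(w) = w**2
Y(g, l) = 217 + g (Y(g, l) = -8 + ((-15)**2 + g) = -8 + (225 + g) = 217 + g)
-198530 + Y(-616, -572) = -198530 + (217 - 616) = -198530 - 399 = -198929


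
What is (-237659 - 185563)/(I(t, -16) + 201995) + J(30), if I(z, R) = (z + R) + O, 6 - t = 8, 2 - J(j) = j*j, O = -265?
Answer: -90780299/100856 ≈ -900.10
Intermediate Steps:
J(j) = 2 - j² (J(j) = 2 - j*j = 2 - j²)
t = -2 (t = 6 - 1*8 = 6 - 8 = -2)
I(z, R) = -265 + R + z (I(z, R) = (z + R) - 265 = (R + z) - 265 = -265 + R + z)
(-237659 - 185563)/(I(t, -16) + 201995) + J(30) = (-237659 - 185563)/((-265 - 16 - 2) + 201995) + (2 - 1*30²) = -423222/(-283 + 201995) + (2 - 1*900) = -423222/201712 + (2 - 900) = -423222*1/201712 - 898 = -211611/100856 - 898 = -90780299/100856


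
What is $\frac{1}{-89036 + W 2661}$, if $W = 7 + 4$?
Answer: $- \frac{1}{59765} \approx -1.6732 \cdot 10^{-5}$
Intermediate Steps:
$W = 11$
$\frac{1}{-89036 + W 2661} = \frac{1}{-89036 + 11 \cdot 2661} = \frac{1}{-89036 + 29271} = \frac{1}{-59765} = - \frac{1}{59765}$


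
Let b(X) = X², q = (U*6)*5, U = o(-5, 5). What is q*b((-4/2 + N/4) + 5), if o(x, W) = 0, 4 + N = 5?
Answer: 0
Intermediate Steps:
N = 1 (N = -4 + 5 = 1)
U = 0
q = 0 (q = (0*6)*5 = 0*5 = 0)
q*b((-4/2 + N/4) + 5) = 0*((-4/2 + 1/4) + 5)² = 0*((-4*½ + 1*(¼)) + 5)² = 0*((-2 + ¼) + 5)² = 0*(-7/4 + 5)² = 0*(13/4)² = 0*(169/16) = 0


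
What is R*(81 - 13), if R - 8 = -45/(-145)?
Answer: 16388/29 ≈ 565.10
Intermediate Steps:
R = 241/29 (R = 8 - 45/(-145) = 8 - 45*(-1/145) = 8 + 9/29 = 241/29 ≈ 8.3103)
R*(81 - 13) = 241*(81 - 13)/29 = (241/29)*68 = 16388/29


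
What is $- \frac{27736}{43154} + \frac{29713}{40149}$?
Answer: $\frac{84331069}{866294973} \approx 0.097347$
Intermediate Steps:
$- \frac{27736}{43154} + \frac{29713}{40149} = \left(-27736\right) \frac{1}{43154} + 29713 \cdot \frac{1}{40149} = - \frac{13868}{21577} + \frac{29713}{40149} = \frac{84331069}{866294973}$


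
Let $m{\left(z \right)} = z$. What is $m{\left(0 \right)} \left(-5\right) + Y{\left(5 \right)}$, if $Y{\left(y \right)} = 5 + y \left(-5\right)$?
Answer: $-20$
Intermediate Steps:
$Y{\left(y \right)} = 5 - 5 y$
$m{\left(0 \right)} \left(-5\right) + Y{\left(5 \right)} = 0 \left(-5\right) + \left(5 - 25\right) = 0 + \left(5 - 25\right) = 0 - 20 = -20$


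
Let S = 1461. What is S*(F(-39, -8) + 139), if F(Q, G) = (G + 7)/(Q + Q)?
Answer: 5280541/26 ≈ 2.0310e+5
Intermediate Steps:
F(Q, G) = (7 + G)/(2*Q) (F(Q, G) = (7 + G)/((2*Q)) = (7 + G)*(1/(2*Q)) = (7 + G)/(2*Q))
S*(F(-39, -8) + 139) = 1461*((½)*(7 - 8)/(-39) + 139) = 1461*((½)*(-1/39)*(-1) + 139) = 1461*(1/78 + 139) = 1461*(10843/78) = 5280541/26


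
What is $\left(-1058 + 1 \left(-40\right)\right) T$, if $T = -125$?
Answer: $137250$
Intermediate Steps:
$\left(-1058 + 1 \left(-40\right)\right) T = \left(-1058 + 1 \left(-40\right)\right) \left(-125\right) = \left(-1058 - 40\right) \left(-125\right) = \left(-1098\right) \left(-125\right) = 137250$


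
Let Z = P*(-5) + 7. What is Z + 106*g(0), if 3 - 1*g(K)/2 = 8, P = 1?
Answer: -1058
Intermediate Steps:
g(K) = -10 (g(K) = 6 - 2*8 = 6 - 16 = -10)
Z = 2 (Z = 1*(-5) + 7 = -5 + 7 = 2)
Z + 106*g(0) = 2 + 106*(-10) = 2 - 1060 = -1058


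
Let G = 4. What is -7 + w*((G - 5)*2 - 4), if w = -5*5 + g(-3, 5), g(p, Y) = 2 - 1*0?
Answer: 131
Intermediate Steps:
g(p, Y) = 2 (g(p, Y) = 2 + 0 = 2)
w = -23 (w = -5*5 + 2 = -25 + 2 = -23)
-7 + w*((G - 5)*2 - 4) = -7 - 23*((4 - 5)*2 - 4) = -7 - 23*(-1*2 - 4) = -7 - 23*(-2 - 4) = -7 - 23*(-6) = -7 + 138 = 131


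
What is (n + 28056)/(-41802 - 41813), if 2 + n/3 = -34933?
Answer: 76749/83615 ≈ 0.91789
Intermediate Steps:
n = -104805 (n = -6 + 3*(-34933) = -6 - 104799 = -104805)
(n + 28056)/(-41802 - 41813) = (-104805 + 28056)/(-41802 - 41813) = -76749/(-83615) = -76749*(-1/83615) = 76749/83615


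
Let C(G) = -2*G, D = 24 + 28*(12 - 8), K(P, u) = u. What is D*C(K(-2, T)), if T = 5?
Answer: -1360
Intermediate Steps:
D = 136 (D = 24 + 28*4 = 24 + 112 = 136)
D*C(K(-2, T)) = 136*(-2*5) = 136*(-10) = -1360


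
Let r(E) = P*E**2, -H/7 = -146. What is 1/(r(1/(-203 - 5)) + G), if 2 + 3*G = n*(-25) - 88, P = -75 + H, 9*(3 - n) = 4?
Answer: -1168128/59895071 ≈ -0.019503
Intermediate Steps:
n = 23/9 (n = 3 - 1/9*4 = 3 - 4/9 = 23/9 ≈ 2.5556)
H = 1022 (H = -7*(-146) = 1022)
P = 947 (P = -75 + 1022 = 947)
G = -1385/27 (G = -2/3 + ((23/9)*(-25) - 88)/3 = -2/3 + (-575/9 - 88)/3 = -2/3 + (1/3)*(-1367/9) = -2/3 - 1367/27 = -1385/27 ≈ -51.296)
r(E) = 947*E**2
1/(r(1/(-203 - 5)) + G) = 1/(947*(1/(-203 - 5))**2 - 1385/27) = 1/(947*(1/(-208))**2 - 1385/27) = 1/(947*(-1/208)**2 - 1385/27) = 1/(947*(1/43264) - 1385/27) = 1/(947/43264 - 1385/27) = 1/(-59895071/1168128) = -1168128/59895071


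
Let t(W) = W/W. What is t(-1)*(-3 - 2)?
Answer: -5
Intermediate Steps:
t(W) = 1
t(-1)*(-3 - 2) = 1*(-3 - 2) = 1*(-5) = -5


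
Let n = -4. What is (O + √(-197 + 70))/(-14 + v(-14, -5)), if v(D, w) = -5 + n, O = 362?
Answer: -362/23 - I*√127/23 ≈ -15.739 - 0.48997*I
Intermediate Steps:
v(D, w) = -9 (v(D, w) = -5 - 4 = -9)
(O + √(-197 + 70))/(-14 + v(-14, -5)) = (362 + √(-197 + 70))/(-14 - 9) = (362 + √(-127))/(-23) = (362 + I*√127)*(-1/23) = -362/23 - I*√127/23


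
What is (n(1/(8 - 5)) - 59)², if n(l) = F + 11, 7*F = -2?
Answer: 114244/49 ≈ 2331.5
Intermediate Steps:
F = -2/7 (F = (⅐)*(-2) = -2/7 ≈ -0.28571)
n(l) = 75/7 (n(l) = -2/7 + 11 = 75/7)
(n(1/(8 - 5)) - 59)² = (75/7 - 59)² = (-338/7)² = 114244/49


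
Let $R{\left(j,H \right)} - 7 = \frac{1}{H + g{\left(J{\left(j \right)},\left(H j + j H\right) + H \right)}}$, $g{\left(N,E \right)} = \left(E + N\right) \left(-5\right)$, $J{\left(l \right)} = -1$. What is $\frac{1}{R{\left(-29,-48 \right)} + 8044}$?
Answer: $\frac{13723}{110483872} \approx 0.00012421$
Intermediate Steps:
$g{\left(N,E \right)} = - 5 E - 5 N$
$R{\left(j,H \right)} = 7 + \frac{1}{5 - 4 H - 10 H j}$ ($R{\left(j,H \right)} = 7 + \frac{1}{H - \left(-5 + 5 \left(\left(H j + j H\right) + H\right)\right)} = 7 + \frac{1}{H - \left(-5 + 5 \left(\left(H j + H j\right) + H\right)\right)} = 7 + \frac{1}{H - \left(-5 + 5 \left(2 H j + H\right)\right)} = 7 + \frac{1}{H - \left(-5 + 5 \left(H + 2 H j\right)\right)} = 7 + \frac{1}{H - \left(-5 + 5 H + 10 H j\right)} = 7 + \frac{1}{5 - 4 H - 10 H j}$)
$\frac{1}{R{\left(-29,-48 \right)} + 8044} = \frac{1}{\frac{2 \left(-18 + 14 \left(-48\right) + 35 \left(-48\right) \left(-29\right)\right)}{-5 + 4 \left(-48\right) + 10 \left(-48\right) \left(-29\right)} + 8044} = \frac{1}{\frac{2 \left(-18 - 672 + 48720\right)}{-5 - 192 + 13920} + 8044} = \frac{1}{2 \cdot \frac{1}{13723} \cdot 48030 + 8044} = \frac{1}{\frac{96060}{13723} + 8044} = \frac{1}{\frac{110483872}{13723}} = \frac{13723}{110483872}$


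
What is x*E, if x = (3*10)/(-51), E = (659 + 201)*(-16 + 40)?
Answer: -206400/17 ≈ -12141.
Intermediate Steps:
E = 20640 (E = 860*24 = 20640)
x = -10/17 (x = 30*(-1/51) = -10/17 ≈ -0.58823)
x*E = -10/17*20640 = -206400/17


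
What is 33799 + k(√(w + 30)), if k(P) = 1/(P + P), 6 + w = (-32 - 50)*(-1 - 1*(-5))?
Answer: 33799 - I*√19/152 ≈ 33799.0 - 0.028677*I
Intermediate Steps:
w = -334 (w = -6 + (-32 - 50)*(-1 - 1*(-5)) = -6 - 82*(-1 + 5) = -6 - 82*4 = -6 - 328 = -334)
k(P) = 1/(2*P)
33799 + k(√(w + 30)) = 33799 + 1/(2*(√(-334 + 30))) = 33799 + 1/(2*(√(-304))) = 33799 + 1/(2*((4*I*√19))) = 33799 + (-I*√19/76)/2 = 33799 - I*√19/152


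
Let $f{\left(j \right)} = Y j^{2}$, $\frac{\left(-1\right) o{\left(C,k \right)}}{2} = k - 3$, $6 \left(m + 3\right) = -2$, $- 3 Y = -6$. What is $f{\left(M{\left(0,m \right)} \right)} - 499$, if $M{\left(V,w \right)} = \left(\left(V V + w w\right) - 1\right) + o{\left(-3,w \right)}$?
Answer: $\frac{43631}{81} \approx 538.65$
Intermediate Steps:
$Y = 2$ ($Y = \left(- \frac{1}{3}\right) \left(-6\right) = 2$)
$m = - \frac{10}{3}$ ($m = -3 + \frac{1}{6} \left(-2\right) = -3 - \frac{1}{3} = - \frac{10}{3} \approx -3.3333$)
$o{\left(C,k \right)} = 6 - 2 k$ ($o{\left(C,k \right)} = - 2 \left(k - 3\right) = - 2 \left(-3 + k\right) = 6 - 2 k$)
$M{\left(V,w \right)} = 5 + V^{2} + w^{2} - 2 w$ ($M{\left(V,w \right)} = \left(\left(V V + w w\right) - 1\right) - \left(-6 + 2 w\right) = \left(\left(V^{2} + w^{2}\right) - 1\right) - \left(-6 + 2 w\right) = \left(-1 + V^{2} + w^{2}\right) - \left(-6 + 2 w\right) = 5 + V^{2} + w^{2} - 2 w$)
$f{\left(j \right)} = 2 j^{2}$
$f{\left(M{\left(0,m \right)} \right)} - 499 = 2 \left(5 + 0^{2} + \left(- \frac{10}{3}\right)^{2} - - \frac{20}{3}\right)^{2} - 499 = 2 \left(5 + 0 + \frac{100}{9} + \frac{20}{3}\right)^{2} - 499 = 2 \left(\frac{205}{9}\right)^{2} - 499 = 2 \cdot \frac{42025}{81} - 499 = \frac{84050}{81} - 499 = \frac{43631}{81}$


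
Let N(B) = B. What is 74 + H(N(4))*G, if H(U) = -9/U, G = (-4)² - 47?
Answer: 575/4 ≈ 143.75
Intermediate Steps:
G = -31 (G = 16 - 47 = -31)
74 + H(N(4))*G = 74 - 9/4*(-31) = 74 + 279/4 = 575/4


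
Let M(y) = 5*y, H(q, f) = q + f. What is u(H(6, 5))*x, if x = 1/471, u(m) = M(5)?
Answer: 25/471 ≈ 0.053079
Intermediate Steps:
H(q, f) = f + q
u(m) = 25 (u(m) = 5*5 = 25)
x = 1/471 ≈ 0.0021231
u(H(6, 5))*x = 25*(1/471) = 25/471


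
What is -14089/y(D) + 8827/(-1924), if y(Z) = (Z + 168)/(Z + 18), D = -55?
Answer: 77074637/16724 ≈ 4608.6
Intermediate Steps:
y(Z) = (168 + Z)/(18 + Z)
-14089/y(D) + 8827/(-1924) = -14089*(18 - 55)/(168 - 55) + 8827/(-1924) = -14089/(113/(-37)) + 8827*(-1/1924) = -14089/((-1/37*113)) - 679/148 = -14089/(-113/37) - 679/148 = -14089*(-37/113) - 679/148 = 521293/113 - 679/148 = 77074637/16724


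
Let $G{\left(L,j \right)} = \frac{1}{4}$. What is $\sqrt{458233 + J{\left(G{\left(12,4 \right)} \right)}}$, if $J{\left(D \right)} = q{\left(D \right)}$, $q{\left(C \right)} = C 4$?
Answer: $\sqrt{458234} \approx 676.93$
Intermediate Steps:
$q{\left(C \right)} = 4 C$
$G{\left(L,j \right)} = \frac{1}{4}$
$J{\left(D \right)} = 4 D$
$\sqrt{458233 + J{\left(G{\left(12,4 \right)} \right)}} = \sqrt{458233 + 4 \cdot \frac{1}{4}} = \sqrt{458233 + 1} = \sqrt{458234}$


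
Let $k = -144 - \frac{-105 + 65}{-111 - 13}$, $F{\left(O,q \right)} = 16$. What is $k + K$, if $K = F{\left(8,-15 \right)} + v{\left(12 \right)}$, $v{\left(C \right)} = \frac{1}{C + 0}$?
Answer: $- \frac{47705}{372} \approx -128.24$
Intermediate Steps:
$k = - \frac{4474}{31}$ ($k = -144 - - \frac{40}{-124} = -144 - \left(-40\right) \left(- \frac{1}{124}\right) = -144 - \frac{10}{31} = - \frac{4474}{31} \approx -144.32$)
$v{\left(C \right)} = \frac{1}{C}$
$K = \frac{193}{12}$ ($K = 16 + \frac{1}{12} = \frac{193}{12} \approx 16.083$)
$k + K = - \frac{4474}{31} + \frac{193}{12} = - \frac{47705}{372}$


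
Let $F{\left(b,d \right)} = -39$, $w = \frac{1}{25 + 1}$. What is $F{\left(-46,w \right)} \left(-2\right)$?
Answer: $78$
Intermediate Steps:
$w = \frac{1}{26} \approx 0.038462$
$F{\left(-46,w \right)} \left(-2\right) = \left(-39\right) \left(-2\right) = 78$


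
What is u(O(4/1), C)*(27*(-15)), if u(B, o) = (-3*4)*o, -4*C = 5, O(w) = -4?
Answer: -6075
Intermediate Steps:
C = -5/4 (C = -¼*5 = -5/4 ≈ -1.2500)
u(B, o) = -12*o
u(O(4/1), C)*(27*(-15)) = (-12*(-5/4))*(27*(-15)) = 15*(-405) = -6075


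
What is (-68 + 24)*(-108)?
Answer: 4752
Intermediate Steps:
(-68 + 24)*(-108) = -44*(-108) = 4752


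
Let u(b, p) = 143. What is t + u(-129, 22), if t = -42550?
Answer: -42407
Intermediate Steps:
t + u(-129, 22) = -42550 + 143 = -42407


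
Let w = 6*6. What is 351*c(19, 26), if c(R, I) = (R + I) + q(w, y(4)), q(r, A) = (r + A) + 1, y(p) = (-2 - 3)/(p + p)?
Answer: 228501/8 ≈ 28563.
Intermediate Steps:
y(p) = -5/(2*p) (y(p) = -5*1/(2*p) = -5/(2*p))
w = 36
q(r, A) = 1 + A + r (q(r, A) = (A + r) + 1 = 1 + A + r)
c(R, I) = 291/8 + I + R (c(R, I) = (R + I) + (1 - 5/2/4 + 36) = (I + R) + (1 - 5/2*¼ + 36) = (I + R) + (1 - 5/8 + 36) = (I + R) + 291/8 = 291/8 + I + R)
351*c(19, 26) = 351*(291/8 + 26 + 19) = 351*(651/8) = 228501/8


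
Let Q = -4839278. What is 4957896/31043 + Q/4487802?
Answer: 11049914938819/69657418743 ≈ 158.63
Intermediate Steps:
4957896/31043 + Q/4487802 = 4957896/31043 - 4839278/4487802 = 4957896*(1/31043) - 4839278*1/4487802 = 4957896/31043 - 2419639/2243901 = 11049914938819/69657418743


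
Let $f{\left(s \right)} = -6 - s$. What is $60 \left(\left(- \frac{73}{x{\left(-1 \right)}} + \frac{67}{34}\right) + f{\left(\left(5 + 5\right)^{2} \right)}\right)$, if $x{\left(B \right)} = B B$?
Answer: $- \frac{180570}{17} \approx -10622.0$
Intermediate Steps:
$x{\left(B \right)} = B^{2}$
$60 \left(\left(- \frac{73}{x{\left(-1 \right)}} + \frac{67}{34}\right) + f{\left(\left(5 + 5\right)^{2} \right)}\right) = 60 \left(\left(- \frac{73}{\left(-1\right)^{2}} + \frac{67}{34}\right) - \left(6 + \left(5 + 5\right)^{2}\right)\right) = 60 \left(\left(- \frac{73}{1} + 67 \cdot \frac{1}{34}\right) - 106\right) = 60 \left(\left(\left(-73\right) 1 + \frac{67}{34}\right) - 106\right) = 60 \left(\left(-73 + \frac{67}{34}\right) - 106\right) = 60 \left(- \frac{2415}{34} - 106\right) = 60 \left(- \frac{6019}{34}\right) = - \frac{180570}{17}$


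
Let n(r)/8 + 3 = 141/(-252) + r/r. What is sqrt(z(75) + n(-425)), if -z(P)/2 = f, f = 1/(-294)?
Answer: I*sqrt(1003)/7 ≈ 4.5243*I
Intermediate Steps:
n(r) = -430/21 (n(r) = -24 + 8*(141/(-252) + r/r) = -24 + 8*(141*(-1/252) + 1) = -24 + 8*(-47/84 + 1) = -24 + 8*(37/84) = -24 + 74/21 = -430/21)
f = -1/294 ≈ -0.0034014
z(P) = 1/147 (z(P) = -2*(-1/294) = 1/147)
sqrt(z(75) + n(-425)) = sqrt(1/147 - 430/21) = sqrt(-1003/49) = I*sqrt(1003)/7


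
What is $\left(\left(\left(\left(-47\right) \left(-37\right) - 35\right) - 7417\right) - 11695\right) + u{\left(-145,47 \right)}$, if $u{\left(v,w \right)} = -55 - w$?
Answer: $-17510$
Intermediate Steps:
$\left(\left(\left(\left(-47\right) \left(-37\right) - 35\right) - 7417\right) - 11695\right) + u{\left(-145,47 \right)} = \left(\left(\left(\left(-47\right) \left(-37\right) - 35\right) - 7417\right) - 11695\right) - 102 = \left(\left(\left(1739 - 35\right) - 7417\right) - 11695\right) - 102 = \left(\left(1704 - 7417\right) - 11695\right) - 102 = \left(-5713 - 11695\right) - 102 = -17408 - 102 = -17510$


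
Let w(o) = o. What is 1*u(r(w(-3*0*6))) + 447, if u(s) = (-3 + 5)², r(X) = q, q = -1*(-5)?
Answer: 451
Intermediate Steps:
q = 5
r(X) = 5
u(s) = 4 (u(s) = 2² = 4)
1*u(r(w(-3*0*6))) + 447 = 1*4 + 447 = 4 + 447 = 451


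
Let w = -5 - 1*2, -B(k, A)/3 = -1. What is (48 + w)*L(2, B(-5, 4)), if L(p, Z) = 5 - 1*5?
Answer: 0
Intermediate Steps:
B(k, A) = 3 (B(k, A) = -3*(-1) = 3)
L(p, Z) = 0 (L(p, Z) = 5 - 5 = 0)
w = -7 (w = -5 - 2 = -7)
(48 + w)*L(2, B(-5, 4)) = (48 - 7)*0 = 41*0 = 0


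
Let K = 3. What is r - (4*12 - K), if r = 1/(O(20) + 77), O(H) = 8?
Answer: -3824/85 ≈ -44.988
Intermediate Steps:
r = 1/85 (r = 1/(8 + 77) = 1/85 ≈ 0.011765)
r - (4*12 - K) = 1/85 - (4*12 - 1*3) = 1/85 - (48 - 3) = 1/85 - 1*45 = 1/85 - 45 = -3824/85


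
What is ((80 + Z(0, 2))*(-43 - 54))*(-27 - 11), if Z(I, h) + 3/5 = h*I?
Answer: 1463342/5 ≈ 2.9267e+5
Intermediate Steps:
Z(I, h) = -⅗ + I*h (Z(I, h) = -⅗ + h*I = -⅗ + I*h)
((80 + Z(0, 2))*(-43 - 54))*(-27 - 11) = ((80 + (-⅗ + 0*2))*(-43 - 54))*(-27 - 11) = ((80 + (-⅗ + 0))*(-97))*(-38) = ((80 - ⅗)*(-97))*(-38) = ((397/5)*(-97))*(-38) = -38509/5*(-38) = 1463342/5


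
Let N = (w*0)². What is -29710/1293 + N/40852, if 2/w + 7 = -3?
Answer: -29710/1293 ≈ -22.978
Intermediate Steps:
w = -⅕ (w = 2/(-7 - 3) = 2/(-10) = 2*(-⅒) = -⅕ ≈ -0.20000)
N = 0 (N = (-⅕*0)² = 0² = 0)
-29710/1293 + N/40852 = -29710/1293 + 0/40852 = -29710*1/1293 + 0*(1/40852) = -29710/1293 + 0 = -29710/1293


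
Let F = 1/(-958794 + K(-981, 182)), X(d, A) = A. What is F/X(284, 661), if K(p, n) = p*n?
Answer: -1/751779096 ≈ -1.3302e-9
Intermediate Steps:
K(p, n) = n*p
F = -1/1137336 (F = 1/(-958794 + 182*(-981)) = 1/(-958794 - 178542) = 1/(-1137336) = -1/1137336 ≈ -8.7925e-7)
F/X(284, 661) = -1/1137336/661 = -1/1137336*1/661 = -1/751779096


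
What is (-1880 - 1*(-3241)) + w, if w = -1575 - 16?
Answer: -230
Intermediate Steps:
w = -1591
(-1880 - 1*(-3241)) + w = (-1880 - 1*(-3241)) - 1591 = (-1880 + 3241) - 1591 = 1361 - 1591 = -230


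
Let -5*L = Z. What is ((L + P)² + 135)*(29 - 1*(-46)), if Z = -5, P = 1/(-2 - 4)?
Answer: 122125/12 ≈ 10177.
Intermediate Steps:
P = -⅙ (P = 1/(-6) = -⅙ ≈ -0.16667)
L = 1 (L = -⅕*(-5) = 1)
((L + P)² + 135)*(29 - 1*(-46)) = ((1 - ⅙)² + 135)*(29 - 1*(-46)) = ((⅚)² + 135)*(29 + 46) = (25/36 + 135)*75 = (4885/36)*75 = 122125/12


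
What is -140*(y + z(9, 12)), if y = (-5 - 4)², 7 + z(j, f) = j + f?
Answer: -13300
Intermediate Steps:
z(j, f) = -7 + f + j (z(j, f) = -7 + (j + f) = -7 + (f + j) = -7 + f + j)
y = 81 (y = (-9)² = 81)
-140*(y + z(9, 12)) = -140*(81 + (-7 + 12 + 9)) = -140*(81 + 14) = -140*95 = -13300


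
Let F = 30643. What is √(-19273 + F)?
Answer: √11370 ≈ 106.63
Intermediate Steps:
√(-19273 + F) = √(-19273 + 30643) = √11370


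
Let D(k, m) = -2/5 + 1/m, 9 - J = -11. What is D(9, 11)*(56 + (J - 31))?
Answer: -153/11 ≈ -13.909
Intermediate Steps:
J = 20 (J = 9 - 1*(-11) = 9 + 11 = 20)
D(k, m) = -⅖ + 1/m (D(k, m) = -2*⅕ + 1/m = -⅖ + 1/m)
D(9, 11)*(56 + (J - 31)) = (-⅖ + 1/11)*(56 + (20 - 31)) = (-⅖ + 1/11)*(56 - 11) = -17/55*45 = -153/11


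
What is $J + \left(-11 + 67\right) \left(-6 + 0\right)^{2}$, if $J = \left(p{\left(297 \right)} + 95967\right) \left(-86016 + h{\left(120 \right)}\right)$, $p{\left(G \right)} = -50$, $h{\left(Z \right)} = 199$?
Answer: $-8231307173$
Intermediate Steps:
$J = -8231309189$ ($J = \left(-50 + 95967\right) \left(-86016 + 199\right) = 95917 \left(-85817\right) = -8231309189$)
$J + \left(-11 + 67\right) \left(-6 + 0\right)^{2} = -8231309189 + \left(-11 + 67\right) \left(-6 + 0\right)^{2} = -8231309189 + 56 \left(-6\right)^{2} = -8231309189 + 56 \cdot 36 = -8231309189 + 2016 = -8231307173$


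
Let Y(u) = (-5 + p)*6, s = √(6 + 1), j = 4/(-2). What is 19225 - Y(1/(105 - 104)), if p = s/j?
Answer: 19255 + 3*√7 ≈ 19263.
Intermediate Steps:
j = -2 (j = 4*(-½) = -2)
s = √7 ≈ 2.6458
p = -√7/2 (p = √7/(-2) = √7*(-½) = -√7/2 ≈ -1.3229)
Y(u) = -30 - 3*√7 (Y(u) = (-5 - √7/2)*6 = -30 - 3*√7)
19225 - Y(1/(105 - 104)) = 19225 - (-30 - 3*√7) = 19225 + (30 + 3*√7) = 19255 + 3*√7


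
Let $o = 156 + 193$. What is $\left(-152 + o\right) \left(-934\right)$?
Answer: $-183998$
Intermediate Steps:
$o = 349$
$\left(-152 + o\right) \left(-934\right) = \left(-152 + 349\right) \left(-934\right) = 197 \left(-934\right) = -183998$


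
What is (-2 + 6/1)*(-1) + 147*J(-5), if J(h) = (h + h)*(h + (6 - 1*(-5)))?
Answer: -8824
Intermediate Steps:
J(h) = 2*h*(11 + h) (J(h) = (2*h)*(h + (6 + 5)) = (2*h)*(h + 11) = (2*h)*(11 + h) = 2*h*(11 + h))
(-2 + 6/1)*(-1) + 147*J(-5) = (-2 + 6/1)*(-1) + 147*(2*(-5)*(11 - 5)) = (-2 + 6*1)*(-1) + 147*(2*(-5)*6) = (-2 + 6)*(-1) + 147*(-60) = 4*(-1) - 8820 = -4 - 8820 = -8824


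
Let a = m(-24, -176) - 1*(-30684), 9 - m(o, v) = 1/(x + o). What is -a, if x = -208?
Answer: -7120777/232 ≈ -30693.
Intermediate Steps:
m(o, v) = 9 - 1/(-208 + o)
a = 7120777/232 (a = (-1873 + 9*(-24))/(-208 - 24) - 1*(-30684) = (-1873 - 216)/(-232) + 30684 = -1/232*(-2089) + 30684 = 2089/232 + 30684 = 7120777/232 ≈ 30693.)
-a = -1*7120777/232 = -7120777/232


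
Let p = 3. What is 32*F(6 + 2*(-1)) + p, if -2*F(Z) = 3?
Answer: -45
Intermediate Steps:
F(Z) = -3/2 (F(Z) = -½*3 = -3/2)
32*F(6 + 2*(-1)) + p = 32*(-3/2) + 3 = -48 + 3 = -45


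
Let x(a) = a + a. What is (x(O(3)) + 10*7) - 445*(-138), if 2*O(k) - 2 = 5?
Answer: 61487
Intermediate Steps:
O(k) = 7/2 (O(k) = 1 + (1/2)*5 = 1 + 5/2 = 7/2)
x(a) = 2*a
(x(O(3)) + 10*7) - 445*(-138) = (2*(7/2) + 10*7) - 445*(-138) = (7 + 70) + 61410 = 77 + 61410 = 61487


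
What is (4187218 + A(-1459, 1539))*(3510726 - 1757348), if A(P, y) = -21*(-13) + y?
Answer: 7344953043340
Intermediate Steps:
A(P, y) = 273 + y
(4187218 + A(-1459, 1539))*(3510726 - 1757348) = (4187218 + (273 + 1539))*(3510726 - 1757348) = (4187218 + 1812)*1753378 = 4189030*1753378 = 7344953043340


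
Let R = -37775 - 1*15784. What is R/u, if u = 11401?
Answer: -53559/11401 ≈ -4.6977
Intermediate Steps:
R = -53559 (R = -37775 - 15784 = -53559)
R/u = -53559/11401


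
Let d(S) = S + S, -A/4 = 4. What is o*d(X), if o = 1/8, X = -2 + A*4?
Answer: -33/2 ≈ -16.500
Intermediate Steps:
A = -16 (A = -4*4 = -16)
X = -66 (X = -2 - 16*4 = -2 - 64 = -66)
o = ⅛ ≈ 0.12500
d(S) = 2*S
o*d(X) = (2*(-66))/8 = (⅛)*(-132) = -33/2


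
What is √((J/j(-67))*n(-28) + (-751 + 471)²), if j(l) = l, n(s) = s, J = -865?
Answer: 2*√87578715/67 ≈ 279.35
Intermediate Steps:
√((J/j(-67))*n(-28) + (-751 + 471)²) = √(-865/(-67)*(-28) + (-751 + 471)²) = √(-865*(-1/67)*(-28) + (-280)²) = √((865/67)*(-28) + 78400) = √(-24220/67 + 78400) = √(5228580/67) = 2*√87578715/67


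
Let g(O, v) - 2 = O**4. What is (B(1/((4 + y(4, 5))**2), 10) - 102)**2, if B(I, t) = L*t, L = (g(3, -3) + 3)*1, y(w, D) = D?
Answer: 574564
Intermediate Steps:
g(O, v) = 2 + O**4
L = 86 (L = ((2 + 3**4) + 3)*1 = ((2 + 81) + 3)*1 = (83 + 3)*1 = 86*1 = 86)
B(I, t) = 86*t
(B(1/((4 + y(4, 5))**2), 10) - 102)**2 = (86*10 - 102)**2 = (860 - 102)**2 = 758**2 = 574564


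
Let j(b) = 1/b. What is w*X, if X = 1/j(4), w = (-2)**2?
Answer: 16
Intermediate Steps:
w = 4
X = 4 (X = 1/(1/4) = 4)
w*X = 4*4 = 16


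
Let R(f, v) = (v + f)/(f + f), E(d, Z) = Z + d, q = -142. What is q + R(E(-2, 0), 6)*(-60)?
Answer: -82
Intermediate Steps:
R(f, v) = (f + v)/(2*f) (R(f, v) = (f + v)/((2*f)) = (f + v)*(1/(2*f)) = (f + v)/(2*f))
q + R(E(-2, 0), 6)*(-60) = -142 + (((0 - 2) + 6)/(2*(0 - 2)))*(-60) = -142 + ((½)*(-2 + 6)/(-2))*(-60) = -142 + ((½)*(-½)*4)*(-60) = -142 - 1*(-60) = -142 + 60 = -82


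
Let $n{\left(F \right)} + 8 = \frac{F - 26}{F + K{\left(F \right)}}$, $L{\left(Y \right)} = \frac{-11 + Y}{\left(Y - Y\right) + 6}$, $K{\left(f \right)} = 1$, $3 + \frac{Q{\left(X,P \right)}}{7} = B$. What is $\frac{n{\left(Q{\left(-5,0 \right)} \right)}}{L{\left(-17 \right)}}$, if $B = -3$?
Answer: $\frac{390}{287} \approx 1.3589$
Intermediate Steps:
$Q{\left(X,P \right)} = -42$ ($Q{\left(X,P \right)} = -21 + 7 \left(-3\right) = -21 - 21 = -42$)
$L{\left(Y \right)} = - \frac{11}{6} + \frac{Y}{6}$ ($L{\left(Y \right)} = \frac{-11 + Y}{0 + 6} = \frac{-11 + Y}{6} = \left(-11 + Y\right) \frac{1}{6} = - \frac{11}{6} + \frac{Y}{6}$)
$n{\left(F \right)} = -8 + \frac{-26 + F}{1 + F}$ ($n{\left(F \right)} = -8 + \frac{F - 26}{F + 1} = -8 + \frac{-26 + F}{1 + F}$)
$\frac{n{\left(Q{\left(-5,0 \right)} \right)}}{L{\left(-17 \right)}} = \frac{\frac{1}{1 - 42} \left(-34 - -294\right)}{- \frac{11}{6} + \frac{1}{6} \left(-17\right)} = \frac{\frac{1}{-41} \left(-34 + 294\right)}{- \frac{11}{6} - \frac{17}{6}} = \frac{\left(- \frac{1}{41}\right) 260}{- \frac{14}{3}} = \left(- \frac{260}{41}\right) \left(- \frac{3}{14}\right) = \frac{390}{287}$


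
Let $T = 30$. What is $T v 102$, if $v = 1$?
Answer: $3060$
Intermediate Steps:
$T v 102 = 30 \cdot 1 \cdot 102 = 30 \cdot 102 = 3060$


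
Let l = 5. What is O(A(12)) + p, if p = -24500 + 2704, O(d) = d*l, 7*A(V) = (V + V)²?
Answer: -149692/7 ≈ -21385.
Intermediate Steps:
A(V) = 4*V²/7 (A(V) = (V + V)²/7 = (2*V)²/7 = (4*V²)/7 = 4*V²/7)
O(d) = 5*d (O(d) = d*5 = 5*d)
p = -21796
O(A(12)) + p = 5*((4/7)*12²) - 21796 = 5*((4/7)*144) - 21796 = 5*(576/7) - 21796 = 2880/7 - 21796 = -149692/7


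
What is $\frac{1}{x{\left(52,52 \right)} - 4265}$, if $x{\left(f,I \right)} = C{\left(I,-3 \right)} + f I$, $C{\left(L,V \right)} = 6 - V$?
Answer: $- \frac{1}{1552} \approx -0.00064433$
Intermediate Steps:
$x{\left(f,I \right)} = 9 + I f$ ($x{\left(f,I \right)} = \left(6 - -3\right) + f I = \left(6 + 3\right) + I f = 9 + I f$)
$\frac{1}{x{\left(52,52 \right)} - 4265} = \frac{1}{\left(9 + 52 \cdot 52\right) - 4265} = \frac{1}{\left(9 + 2704\right) - 4265} = \frac{1}{2713 - 4265} = \frac{1}{-1552} = - \frac{1}{1552}$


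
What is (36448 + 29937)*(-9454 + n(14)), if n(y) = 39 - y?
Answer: -625944165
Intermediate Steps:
(36448 + 29937)*(-9454 + n(14)) = (36448 + 29937)*(-9454 + (39 - 1*14)) = 66385*(-9454 + (39 - 14)) = 66385*(-9454 + 25) = 66385*(-9429) = -625944165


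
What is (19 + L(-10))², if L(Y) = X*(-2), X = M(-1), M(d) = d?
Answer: 441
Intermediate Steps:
X = -1
L(Y) = 2 (L(Y) = -1*(-2) = 2)
(19 + L(-10))² = (19 + 2)² = 21² = 441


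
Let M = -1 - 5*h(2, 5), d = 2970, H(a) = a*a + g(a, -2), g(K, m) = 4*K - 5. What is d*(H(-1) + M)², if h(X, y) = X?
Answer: 1072170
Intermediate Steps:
g(K, m) = -5 + 4*K
H(a) = -5 + a² + 4*a (H(a) = a*a + (-5 + 4*a) = a² + (-5 + 4*a) = -5 + a² + 4*a)
M = -11 (M = -1 - 5*2 = -1 - 10 = -11)
d*(H(-1) + M)² = 2970*((-5 + (-1)² + 4*(-1)) - 11)² = 2970*((-5 + 1 - 4) - 11)² = 2970*(-8 - 11)² = 2970*(-19)² = 2970*361 = 1072170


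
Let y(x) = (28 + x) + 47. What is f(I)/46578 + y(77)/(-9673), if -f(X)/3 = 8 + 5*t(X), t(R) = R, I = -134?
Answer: 2021787/75091499 ≈ 0.026924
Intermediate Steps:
f(X) = -24 - 15*X (f(X) = -3*(8 + 5*X) = -24 - 15*X)
y(x) = 75 + x
f(I)/46578 + y(77)/(-9673) = (-24 - 15*(-134))/46578 + (75 + 77)/(-9673) = (-24 + 2010)*(1/46578) + 152*(-1/9673) = 1986*(1/46578) - 152/9673 = 331/7763 - 152/9673 = 2021787/75091499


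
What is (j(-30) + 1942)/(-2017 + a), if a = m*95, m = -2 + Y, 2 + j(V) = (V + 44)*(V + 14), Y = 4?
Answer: -572/609 ≈ -0.93924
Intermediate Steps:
j(V) = -2 + (14 + V)*(44 + V) (j(V) = -2 + (V + 44)*(V + 14) = -2 + (44 + V)*(14 + V) = -2 + (14 + V)*(44 + V))
m = 2 (m = -2 + 4 = 2)
a = 190 (a = 2*95 = 190)
(j(-30) + 1942)/(-2017 + a) = ((614 + (-30)² + 58*(-30)) + 1942)/(-2017 + 190) = ((614 + 900 - 1740) + 1942)/(-1827) = (-226 + 1942)*(-1/1827) = 1716*(-1/1827) = -572/609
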